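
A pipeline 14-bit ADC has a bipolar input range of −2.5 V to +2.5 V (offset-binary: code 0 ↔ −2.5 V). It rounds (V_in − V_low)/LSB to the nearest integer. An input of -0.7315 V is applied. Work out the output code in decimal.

LSB = 5 V / 16384 = 305.18 µV.
Input sits at 5795.021 steps above V_low.
So the output code is 5795.

code 5795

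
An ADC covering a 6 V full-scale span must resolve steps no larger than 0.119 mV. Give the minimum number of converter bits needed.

Number of steps required ≥ 6 V / 0.119 mV = 50420.17.
Need 2^N ≥ 50420.17; 2^15 = 32768, 2^16 = 65536.
Minimum N = 16.

16 bits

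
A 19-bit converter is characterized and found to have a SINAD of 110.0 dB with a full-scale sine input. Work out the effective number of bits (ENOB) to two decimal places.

ENOB = (SINAD − 1.76) / 6.02 = (110.0 − 1.76)/6.02 = 17.980.

17.98 bits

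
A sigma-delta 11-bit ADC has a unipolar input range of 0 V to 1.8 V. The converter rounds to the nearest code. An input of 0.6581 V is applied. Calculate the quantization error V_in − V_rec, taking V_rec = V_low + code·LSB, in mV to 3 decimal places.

LSB = 1.8/2^11 = 0.879 mV.
(V_in − V_low)/LSB = (0.6581 − 0)/0.000878906 = 748.7716 → code 749 (round).
Reconstructed: 0.65830078 V.
Difference: -0.000200781 V → -0.201 mV.

-0.201 mV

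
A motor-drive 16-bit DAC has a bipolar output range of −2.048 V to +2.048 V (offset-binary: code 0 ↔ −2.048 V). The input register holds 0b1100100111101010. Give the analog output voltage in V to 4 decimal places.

LSB = 4.096 V / 2^16 = 62.50 µV.
Code 0b1100100111101010 = 51690 decimal.
V_out = (−2.048) + 51690 × 6.25e-05 V = 1.18263 V.

1.1826 V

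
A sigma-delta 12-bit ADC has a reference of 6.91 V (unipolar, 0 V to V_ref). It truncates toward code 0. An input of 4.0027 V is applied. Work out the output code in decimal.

LSB = 6.91 V / 4096 = 1.687 mV.
Input sits at 2372.657 steps above V_low.
Floor → code 2372.

code 2372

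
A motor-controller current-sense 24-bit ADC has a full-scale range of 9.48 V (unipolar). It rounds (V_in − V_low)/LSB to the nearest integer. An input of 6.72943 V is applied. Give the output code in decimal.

LSB = 9.48 V / 16777216 = 0.57 µV.
(V_in − V_low)/LSB = (6.72943 − 0) / 5.65052e-07 = 11909398.805.
Round → code 11909399.

code 11909399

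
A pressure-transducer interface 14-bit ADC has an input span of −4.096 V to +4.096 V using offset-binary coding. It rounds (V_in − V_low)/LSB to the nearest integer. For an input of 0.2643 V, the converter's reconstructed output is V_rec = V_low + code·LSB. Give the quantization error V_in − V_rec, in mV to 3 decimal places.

-0.200 mV

LSB = 8.192/2^14 = 0.500 mV.
(V_in − V_low)/LSB = (0.2643 − (−4.096))/0.0005 = 8720.6000 → code 8721 (round).
V_rec = (−4.096) + 8721·0.0005 = 0.2645 V.
Error = 0.2643 − 0.2645 = -0.0002 V = -0.200 mV.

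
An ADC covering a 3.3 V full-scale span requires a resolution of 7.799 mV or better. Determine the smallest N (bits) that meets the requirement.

9 bits

Number of steps required ≥ 3.3 V / 7.799 mV = 423.13.
Need 2^N ≥ 423.13; 2^8 = 256, 2^9 = 512.
Minimum N = 9.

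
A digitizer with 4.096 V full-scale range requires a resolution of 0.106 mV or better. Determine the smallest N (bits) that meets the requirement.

16 bits

Number of steps required ≥ 4.096 V / 0.106 mV = 38641.51.
Need 2^N ≥ 38641.51; 2^15 = 32768, 2^16 = 65536.
Minimum N = 16.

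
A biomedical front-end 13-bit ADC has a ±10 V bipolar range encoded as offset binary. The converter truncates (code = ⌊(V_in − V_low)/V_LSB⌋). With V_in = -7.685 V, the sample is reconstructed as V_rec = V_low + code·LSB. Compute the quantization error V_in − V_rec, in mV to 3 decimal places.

0.547 mV

Step size: 20 V ÷ 2^13 = 2.441 mV.
(V_in − V_low)/LSB = (-7.685 − (−10))/0.00244141 = 948.2240 → code 948 (floor).
Reconstructed: -7.6855469 V.
Error = -7.685 − (−7.6855469) = 0.000546875 V = 0.547 mV.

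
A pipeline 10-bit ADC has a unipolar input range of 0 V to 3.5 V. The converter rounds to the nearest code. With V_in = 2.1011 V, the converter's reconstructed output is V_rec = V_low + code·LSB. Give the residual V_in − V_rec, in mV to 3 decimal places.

-0.951 mV

LSB = 3.5/2^10 = 3.418 mV.
(V_in − V_low)/LSB = (2.1011 − 0)/0.00341797 = 614.7218 → code 615 (round).
Code 615 maps back to 0 + 615×0.00341797 V = 2.1020508 V.
Error = 2.1011 − 2.1020508 = -0.000950781 V = -0.951 mV.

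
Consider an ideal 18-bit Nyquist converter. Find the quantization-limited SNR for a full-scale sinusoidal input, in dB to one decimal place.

SNR ≈ 6.02·N + 1.76 dB = 6.02·18 + 1.76 = 110.12 dB.

110.1 dB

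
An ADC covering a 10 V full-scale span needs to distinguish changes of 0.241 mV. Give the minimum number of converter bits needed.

Number of steps required ≥ 10 V / 0.241 mV = 41493.78.
Need 2^N ≥ 41493.78; 2^15 = 32768, 2^16 = 65536.
Minimum N = 16.

16 bits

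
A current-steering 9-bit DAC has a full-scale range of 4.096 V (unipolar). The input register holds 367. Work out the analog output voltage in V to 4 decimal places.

LSB = 4.096 V / 2^9 = 8.000 mV.
V_out = 0 + 367 × 0.008 V = 2.936 V.

2.9360 V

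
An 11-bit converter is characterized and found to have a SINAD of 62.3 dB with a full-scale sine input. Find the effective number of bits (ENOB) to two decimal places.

10.06 bits

ENOB = (SINAD − 1.76) / 6.02 = (62.3 − 1.76)/6.02 = 10.056.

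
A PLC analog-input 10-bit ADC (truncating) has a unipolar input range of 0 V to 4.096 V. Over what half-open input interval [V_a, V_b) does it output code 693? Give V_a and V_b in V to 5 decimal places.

LSB = 4.096/2^10 = 4.000 mV.
V_a = V_low + 693·LSB = 2.772 V; V_b = V_low + 694·LSB = 2.776 V.

[2.77200 V, 2.77600 V)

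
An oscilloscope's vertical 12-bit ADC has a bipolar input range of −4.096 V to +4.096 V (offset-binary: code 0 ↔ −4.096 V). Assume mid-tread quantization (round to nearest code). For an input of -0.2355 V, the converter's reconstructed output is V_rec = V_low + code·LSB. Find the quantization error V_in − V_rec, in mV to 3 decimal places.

0.500 mV

LSB = 8.192/2^12 = 2.000 mV.
(V_in − V_low)/LSB = (-0.2355 − (−4.096))/0.002 = 1930.2500 → code 1930 (round).
V_rec = (−4.096) + 1930·0.002 = -0.236 V.
V_in − V_rec = 0.0005 V = 0.500 mV.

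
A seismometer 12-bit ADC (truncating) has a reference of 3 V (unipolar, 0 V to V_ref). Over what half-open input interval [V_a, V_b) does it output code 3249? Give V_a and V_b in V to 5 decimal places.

LSB = 3/2^12 = 0.732 mV.
V_a = V_low + 3249·LSB = 2.37964 V; V_b = V_low + 3250·LSB = 2.38037 V.

[2.37964 V, 2.38037 V)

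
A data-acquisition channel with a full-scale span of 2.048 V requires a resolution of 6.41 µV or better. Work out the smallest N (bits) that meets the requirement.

Number of steps required ≥ 2.048 V / 6.41 µV = 319500.78.
Need 2^N ≥ 319500.78; 2^18 = 262144, 2^19 = 524288.
Minimum N = 19.

19 bits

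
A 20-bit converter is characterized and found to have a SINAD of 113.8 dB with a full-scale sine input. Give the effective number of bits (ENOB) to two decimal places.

18.61 bits

ENOB = (SINAD − 1.76) / 6.02 = (113.8 − 1.76)/6.02 = 18.611.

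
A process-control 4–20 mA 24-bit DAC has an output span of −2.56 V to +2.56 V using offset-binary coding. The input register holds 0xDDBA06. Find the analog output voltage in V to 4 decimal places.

1.8745 V

LSB = 5.12 V / 2^24 = 0.31 µV.
Code 0xDDBA06 = 14531078 decimal.
V_out = (−2.56) + 14531078 × 3.05176e-07 V = 1.87453 V.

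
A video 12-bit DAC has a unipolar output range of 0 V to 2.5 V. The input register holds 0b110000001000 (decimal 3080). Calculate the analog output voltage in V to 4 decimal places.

1.8799 V

LSB = 2.5 V / 2^12 = 0.610 mV.
Code 0b110000001000 = 3080 decimal.
V_out = 0 + 3080 × 0.000610352 V = 1.87988 V.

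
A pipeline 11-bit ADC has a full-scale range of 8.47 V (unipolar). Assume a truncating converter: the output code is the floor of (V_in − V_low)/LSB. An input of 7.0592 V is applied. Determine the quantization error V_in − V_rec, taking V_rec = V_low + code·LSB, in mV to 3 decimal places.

3.624 mV

One LSB is 8.47 V / 2048 = 4.136 mV.
Scaled input = 1706.8762 LSBs, so code = 1706.
Code 1706 maps back to 0 + 1706×0.00413574 V = 7.0555762 V.
V_in − V_rec = 0.00362383 V = 3.624 mV.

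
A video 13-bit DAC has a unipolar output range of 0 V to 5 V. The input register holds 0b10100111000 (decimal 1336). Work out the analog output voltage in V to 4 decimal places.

0.8154 V

LSB = 5 V / 2^13 = 0.610 mV.
Code 0b10100111000 = 1336 decimal.
V_out = 0 + 1336 × 0.000610352 V = 0.81543 V.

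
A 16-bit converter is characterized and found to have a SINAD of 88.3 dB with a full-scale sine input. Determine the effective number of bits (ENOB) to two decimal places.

ENOB = (SINAD − 1.76) / 6.02 = (88.3 − 1.76)/6.02 = 14.375.

14.38 bits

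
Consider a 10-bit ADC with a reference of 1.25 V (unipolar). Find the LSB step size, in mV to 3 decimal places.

Full-scale span = 1.25 V.
LSB = 1.25 / 2^10 = 1.25 / 1024 = 0.0012207 V = 1.221 mV.

1.221 mV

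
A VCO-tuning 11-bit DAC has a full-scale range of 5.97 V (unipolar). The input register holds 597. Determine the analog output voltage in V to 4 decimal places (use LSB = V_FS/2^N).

LSB = 5.97 V / 2^11 = 2.915 mV.
V_out = 0 + 597 × 0.00291504 V = 1.74028 V.

1.7403 V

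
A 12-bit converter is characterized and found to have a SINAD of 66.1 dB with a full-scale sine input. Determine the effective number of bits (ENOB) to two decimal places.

ENOB = (SINAD − 1.76) / 6.02 = (66.1 − 1.76)/6.02 = 10.688.

10.69 bits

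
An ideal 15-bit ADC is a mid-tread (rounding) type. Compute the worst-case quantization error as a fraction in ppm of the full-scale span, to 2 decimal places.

15.26 ppm

Rounding → worst-case error = ½ LSB = V_FS/2^16, so 1e+06/65536 = 15.2588 ppm of full scale.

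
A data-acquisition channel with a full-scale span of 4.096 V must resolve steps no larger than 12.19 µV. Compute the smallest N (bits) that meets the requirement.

Number of steps required ≥ 4.096 V / 12.19 µV = 336013.13.
Need 2^N ≥ 336013.13; 2^18 = 262144, 2^19 = 524288.
Minimum N = 19.

19 bits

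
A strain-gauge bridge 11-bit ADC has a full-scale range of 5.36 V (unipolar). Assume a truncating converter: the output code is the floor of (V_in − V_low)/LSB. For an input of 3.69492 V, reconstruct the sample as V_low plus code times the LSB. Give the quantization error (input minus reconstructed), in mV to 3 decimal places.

One LSB is 5.36 V / 2048 = 2.617 mV.
(3.69492 − 0)/0.00261719 = 1411.7903; ⌊·⌋ gives code 1411.
V_rec = 0 + 1411·0.00261719 = 3.6928516 V.
Difference: 0.00206844 V → 2.068 mV.

2.068 mV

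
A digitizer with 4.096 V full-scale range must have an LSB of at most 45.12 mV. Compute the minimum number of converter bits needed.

7 bits

Number of steps required ≥ 4.096 V / 45.12 mV = 90.78.
Need 2^N ≥ 90.78; 2^6 = 64, 2^7 = 128.
Minimum N = 7.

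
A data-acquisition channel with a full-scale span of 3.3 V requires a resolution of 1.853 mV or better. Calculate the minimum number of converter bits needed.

Number of steps required ≥ 3.3 V / 1.853 mV = 1780.90.
Need 2^N ≥ 1780.90; 2^10 = 1024, 2^11 = 2048.
Minimum N = 11.

11 bits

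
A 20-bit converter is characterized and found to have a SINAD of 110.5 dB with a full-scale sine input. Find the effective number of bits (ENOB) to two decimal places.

18.06 bits

ENOB = (SINAD − 1.76) / 6.02 = (110.5 − 1.76)/6.02 = 18.063.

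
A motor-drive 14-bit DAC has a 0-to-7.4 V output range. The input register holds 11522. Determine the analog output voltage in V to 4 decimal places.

5.2040 V

LSB = 7.4 V / 2^14 = 451.66 µV.
V_out = 0 + 11522 × 0.00045166 V = 5.20403 V.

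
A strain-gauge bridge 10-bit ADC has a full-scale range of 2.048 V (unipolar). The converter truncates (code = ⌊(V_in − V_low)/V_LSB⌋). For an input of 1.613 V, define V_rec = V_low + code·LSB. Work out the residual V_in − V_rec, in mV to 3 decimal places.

Step size: 2.048 V ÷ 2^10 = 2.000 mV.
(V_in − V_low)/LSB = (1.613 − 0)/0.002 = 806.5000 → code 806 (floor).
V_rec = 0 + 806·0.002 = 1.612 V.
Difference: 0.001 V → 1.000 mV.

1.000 mV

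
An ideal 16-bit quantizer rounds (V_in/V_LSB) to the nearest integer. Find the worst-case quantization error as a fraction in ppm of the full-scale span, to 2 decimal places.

Rounding → worst-case error = ½ LSB = V_FS/2^17, so 1e+06/131072 = 7.62939 ppm of full scale.

7.63 ppm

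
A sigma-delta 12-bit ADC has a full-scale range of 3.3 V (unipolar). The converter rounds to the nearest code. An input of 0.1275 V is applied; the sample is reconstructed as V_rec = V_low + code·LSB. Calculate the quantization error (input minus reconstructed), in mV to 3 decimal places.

0.205 mV

One LSB is 3.3 V / 4096 = 0.806 mV.
(V_in − V_low)/LSB = (0.1275 − 0)/0.000805664 = 158.2545 → code 158 (round).
V_rec = 0 + 158·0.000805664 = 0.12729492 V.
V_in − V_rec = 0.000205078 V = 0.205 mV.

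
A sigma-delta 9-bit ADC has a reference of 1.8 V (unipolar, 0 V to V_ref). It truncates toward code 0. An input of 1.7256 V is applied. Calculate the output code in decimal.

code 490

Full-scale span = 1.8 V; LSB = 1.8/2^9 = 3.516 mV.
(V_in − V_low)/LSB = (1.7256 − 0) / 0.00351563 = 490.837.
So the output code is 490.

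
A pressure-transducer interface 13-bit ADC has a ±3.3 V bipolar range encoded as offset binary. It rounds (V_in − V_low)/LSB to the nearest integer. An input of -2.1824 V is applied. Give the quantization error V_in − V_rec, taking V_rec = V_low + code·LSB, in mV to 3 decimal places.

LSB = 6.6/2^13 = 0.806 mV.
Scaled input = 1387.1787 LSBs, so code = 1387.
V_rec = (−3.3) + 1387·0.000805664 = -2.1825439 V.
Error = -2.1824 − (−2.1825439) = 0.000143945 V = 0.144 mV.

0.144 mV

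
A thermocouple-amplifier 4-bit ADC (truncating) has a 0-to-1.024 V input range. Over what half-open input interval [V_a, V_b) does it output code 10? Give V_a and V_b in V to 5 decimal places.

[0.64000 V, 0.70400 V)

LSB = 1.024/2^4 = 64.000 mV.
V_a = V_low + 10·LSB = 0.64 V; V_b = V_low + 11·LSB = 0.704 V.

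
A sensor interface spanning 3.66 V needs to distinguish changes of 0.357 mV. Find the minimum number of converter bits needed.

14 bits

Number of steps required ≥ 3.66 V / 0.357 mV = 10252.10.
Need 2^N ≥ 10252.10; 2^13 = 8192, 2^14 = 16384.
Minimum N = 14.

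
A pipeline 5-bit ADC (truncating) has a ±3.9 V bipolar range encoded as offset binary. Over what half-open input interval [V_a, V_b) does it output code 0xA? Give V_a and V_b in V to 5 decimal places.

LSB = 7.8/2^5 = 243.750 mV.
Code 0xA = 10 decimal.
V_a = V_low + 10·LSB = -1.4625 V; V_b = V_low + 11·LSB = -1.21875 V.

[-1.46250 V, -1.21875 V)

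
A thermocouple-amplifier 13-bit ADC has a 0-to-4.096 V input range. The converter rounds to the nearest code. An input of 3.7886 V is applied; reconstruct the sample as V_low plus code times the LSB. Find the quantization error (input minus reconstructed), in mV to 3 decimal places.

LSB = 4.096/2^13 = 0.500 mV.
Scaled input = 7577.2000 LSBs, so code = 7577.
V_rec = 0 + 7577·0.0005 = 3.7885 V.
Difference: 0.0001 V → 0.100 mV.

0.100 mV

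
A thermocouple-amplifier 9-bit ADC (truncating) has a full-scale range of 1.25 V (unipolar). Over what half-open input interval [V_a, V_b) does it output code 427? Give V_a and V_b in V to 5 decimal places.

[1.04248 V, 1.04492 V)

LSB = 1.25/2^9 = 2.441 mV.
V_a = V_low + 427·LSB = 1.04248 V; V_b = V_low + 428·LSB = 1.04492 V.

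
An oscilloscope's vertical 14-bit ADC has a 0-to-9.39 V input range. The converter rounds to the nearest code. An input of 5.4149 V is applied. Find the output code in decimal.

Full-scale span = 9.39 V; LSB = 9.39/2^14 = 0.573 mV.
(5.4149 − 0) / 0.00057312 = 9448.107 LSBs.
So the output code is 9448.

code 9448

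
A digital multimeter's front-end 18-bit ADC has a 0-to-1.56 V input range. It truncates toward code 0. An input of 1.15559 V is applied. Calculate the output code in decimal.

code 194186

Full-scale span = 1.56 V; LSB = 1.56/2^18 = 5.95 µV.
(V_in − V_low)/LSB = (1.15559 − 0) / 5.95093e-06 = 194186.529.
⌊·⌋(194186.529) = 194186.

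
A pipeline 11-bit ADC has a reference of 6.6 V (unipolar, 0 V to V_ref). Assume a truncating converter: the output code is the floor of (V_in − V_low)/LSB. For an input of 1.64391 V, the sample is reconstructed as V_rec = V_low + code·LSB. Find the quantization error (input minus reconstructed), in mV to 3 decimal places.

Step size: 6.6 V ÷ 2^11 = 3.223 mV.
(V_in − V_low)/LSB = (1.64391 − 0)/0.00322266 = 510.1103 → code 510 (floor).
Code 510 maps back to 0 + 510×0.00322266 V = 1.6435547 V.
Error = 1.64391 − 1.6435547 = 0.000355312 V = 0.355 mV.

0.355 mV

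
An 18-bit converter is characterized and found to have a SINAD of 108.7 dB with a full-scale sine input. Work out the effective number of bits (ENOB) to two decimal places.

ENOB = (SINAD − 1.76) / 6.02 = (108.7 − 1.76)/6.02 = 17.764.

17.76 bits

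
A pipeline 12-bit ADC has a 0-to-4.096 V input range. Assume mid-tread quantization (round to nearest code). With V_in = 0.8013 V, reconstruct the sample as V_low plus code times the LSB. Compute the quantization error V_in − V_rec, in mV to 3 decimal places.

One LSB is 4.096 V / 4096 = 1.000 mV.
(0.8013 − 0)/0.001 = 801.3000; round gives code 801.
V_rec = 0 + 801·0.001 = 0.801 V.
Difference: 0.0003 V → 0.300 mV.

0.300 mV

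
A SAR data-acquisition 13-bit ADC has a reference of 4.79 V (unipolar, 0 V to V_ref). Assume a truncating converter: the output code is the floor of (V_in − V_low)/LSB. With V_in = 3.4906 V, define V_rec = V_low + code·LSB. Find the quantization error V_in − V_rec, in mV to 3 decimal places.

One LSB is 4.79 V / 8192 = 0.585 mV.
(V_in − V_low)/LSB = (3.4906 − 0)/0.000584717 = 5969.7276 → code 5969 (floor).
V_rec = 0 + 5969·0.000584717 = 3.4901746 V.
Error = 3.4906 − 3.4901746 = 0.000425439 V = 0.425 mV.

0.425 mV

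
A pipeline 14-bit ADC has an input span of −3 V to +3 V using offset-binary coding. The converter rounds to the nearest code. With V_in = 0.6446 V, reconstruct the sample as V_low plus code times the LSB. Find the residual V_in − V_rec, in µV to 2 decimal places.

One LSB is 6 V / 16384 = 366.21 µV.
Scaled input = 9952.1877 LSBs, so code = 9952.
Code 9952 maps back to (−3) + 9952×0.000366211 V = 0.64453125 V.
Difference: 6.875e-05 V → 68.75 µV.

68.75 µV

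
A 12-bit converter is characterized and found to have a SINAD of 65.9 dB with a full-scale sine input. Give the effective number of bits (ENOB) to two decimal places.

10.65 bits

ENOB = (SINAD − 1.76) / 6.02 = (65.9 − 1.76)/6.02 = 10.654.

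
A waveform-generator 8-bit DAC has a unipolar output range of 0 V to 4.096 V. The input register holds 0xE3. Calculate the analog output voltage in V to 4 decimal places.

3.6320 V

LSB = 4.096 V / 2^8 = 16.000 mV.
Code 0xE3 = 227 decimal.
V_out = 0 + 227 × 0.016 V = 3.632 V.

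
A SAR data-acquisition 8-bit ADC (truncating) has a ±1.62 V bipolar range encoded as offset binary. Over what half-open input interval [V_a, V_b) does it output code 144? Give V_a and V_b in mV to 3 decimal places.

LSB = 3.24/2^8 = 12.656 mV.
V_a = V_low + 144·LSB = 0.2025 V; V_b = V_low + 145·LSB = 0.215156 V.

[202.500 mV, 215.156 mV)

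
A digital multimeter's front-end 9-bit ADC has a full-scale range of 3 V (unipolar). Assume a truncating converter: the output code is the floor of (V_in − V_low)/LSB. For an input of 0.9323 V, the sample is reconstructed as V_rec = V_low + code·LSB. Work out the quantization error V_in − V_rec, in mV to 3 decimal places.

0.659 mV

Step size: 3 V ÷ 2^9 = 5.859 mV.
Scaled input = 159.1125 LSBs, so code = 159.
V_rec = 0 + 159·0.00585938 = 0.93164062 V.
Error = 0.9323 − 0.93164062 = 0.000659375 V = 0.659 mV.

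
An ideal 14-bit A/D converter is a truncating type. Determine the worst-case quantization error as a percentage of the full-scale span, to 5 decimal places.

Truncating → worst-case error = 1 LSB = V_FS/2^14, so 100/16384 = 0.00610352 % of full scale.

0.00610 %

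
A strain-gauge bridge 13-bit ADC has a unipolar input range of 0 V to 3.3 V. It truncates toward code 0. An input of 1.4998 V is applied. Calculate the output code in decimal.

LSB = 3.3 V / 8192 = 402.83 µV.
(V_in − V_low)/LSB = (1.4998 − 0) / 0.000402832 = 3723.140.
Floor → code 3723.

code 3723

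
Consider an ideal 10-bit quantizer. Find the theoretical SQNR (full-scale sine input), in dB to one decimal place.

SNR ≈ 6.02·N + 1.76 dB = 6.02·10 + 1.76 = 61.96 dB.

62.0 dB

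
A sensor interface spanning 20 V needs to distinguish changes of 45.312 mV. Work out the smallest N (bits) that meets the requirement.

Number of steps required ≥ 20 V / 45.312 mV = 441.38.
Need 2^N ≥ 441.38; 2^8 = 256, 2^9 = 512.
Minimum N = 9.

9 bits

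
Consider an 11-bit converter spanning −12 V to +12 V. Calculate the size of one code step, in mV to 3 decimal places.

Full-scale span = 24 V.
LSB = 24 / 2^11 = 24 / 2048 = 0.0117188 V = 11.719 mV.

11.719 mV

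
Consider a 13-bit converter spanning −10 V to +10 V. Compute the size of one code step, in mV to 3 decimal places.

2.441 mV

Full-scale span = 20 V.
LSB = 20 / 2^13 = 20 / 8192 = 0.00244141 V = 2.441 mV.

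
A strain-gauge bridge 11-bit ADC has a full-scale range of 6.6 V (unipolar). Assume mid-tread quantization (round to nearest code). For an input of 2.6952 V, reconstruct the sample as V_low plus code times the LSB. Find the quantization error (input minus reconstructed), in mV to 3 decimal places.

1.059 mV

One LSB is 6.6 V / 2048 = 3.223 mV.
(V_in − V_low)/LSB = (2.6952 − 0)/0.00322266 = 836.3287 → code 836 (round).
Reconstructed: 2.6941406 V.
Difference: 0.00105937 V → 1.059 mV.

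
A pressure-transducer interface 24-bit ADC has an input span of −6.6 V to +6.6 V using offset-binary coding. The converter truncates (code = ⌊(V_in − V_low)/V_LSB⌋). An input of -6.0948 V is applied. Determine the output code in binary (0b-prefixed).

code 0b10011100110000111101 (decimal 642109)

Full-scale span = 13.2 V; LSB = 13.2/2^24 = 0.79 µV.
(-6.0948 − (−6.6)) / 7.86781e-07 = 642109.812 LSBs.
So the output code is 642109.
In binary (0b-prefixed): 0b10011100110000111101.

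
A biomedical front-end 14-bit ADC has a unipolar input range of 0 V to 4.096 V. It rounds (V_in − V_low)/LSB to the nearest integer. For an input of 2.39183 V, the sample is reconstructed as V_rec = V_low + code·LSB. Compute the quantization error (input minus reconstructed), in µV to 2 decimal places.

80.00 µV

Step size: 4.096 V ÷ 2^14 = 250.00 µV.
(V_in − V_low)/LSB = (2.39183 − 0)/0.00025 = 9567.3200 → code 9567 (round).
Reconstructed: 2.39175 V.
V_in − V_rec = 8e-05 V = 80.00 µV.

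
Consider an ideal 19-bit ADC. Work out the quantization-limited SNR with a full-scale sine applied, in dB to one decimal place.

SNR ≈ 6.02·N + 1.76 dB = 6.02·19 + 1.76 = 116.14 dB.

116.1 dB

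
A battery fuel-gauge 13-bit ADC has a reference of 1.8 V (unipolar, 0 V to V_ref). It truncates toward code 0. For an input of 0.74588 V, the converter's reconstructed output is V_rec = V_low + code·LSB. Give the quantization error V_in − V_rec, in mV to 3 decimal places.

0.128 mV

One LSB is 1.8 V / 8192 = 219.73 µV.
Scaled input = 3394.5828 LSBs, so code = 3394.
Code 3394 maps back to 0 + 3394×0.000219727 V = 0.74575195 V.
Difference: 0.000128047 V → 0.128 mV.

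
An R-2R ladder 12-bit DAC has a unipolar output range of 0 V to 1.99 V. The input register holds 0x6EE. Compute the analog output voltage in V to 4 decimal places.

LSB = 1.99 V / 2^12 = 485.84 µV.
Code 0x6EE = 1774 decimal.
V_out = 0 + 1774 × 0.00048584 V = 0.86188 V.

0.8619 V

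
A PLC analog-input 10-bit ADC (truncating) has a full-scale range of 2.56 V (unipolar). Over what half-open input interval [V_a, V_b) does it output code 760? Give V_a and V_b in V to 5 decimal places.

[1.90000 V, 1.90250 V)

LSB = 2.56/2^10 = 2.500 mV.
V_a = V_low + 760·LSB = 1.9 V; V_b = V_low + 761·LSB = 1.9025 V.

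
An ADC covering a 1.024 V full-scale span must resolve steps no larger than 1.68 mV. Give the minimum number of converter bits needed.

Number of steps required ≥ 1.024 V / 1.68 mV = 609.52.
Need 2^N ≥ 609.52; 2^9 = 512, 2^10 = 1024.
Minimum N = 10.

10 bits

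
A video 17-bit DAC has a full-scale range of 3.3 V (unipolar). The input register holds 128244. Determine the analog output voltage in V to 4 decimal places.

3.2288 V

LSB = 3.3 V / 2^17 = 25.18 µV.
V_out = 0 + 128244 × 2.5177e-05 V = 3.2288 V.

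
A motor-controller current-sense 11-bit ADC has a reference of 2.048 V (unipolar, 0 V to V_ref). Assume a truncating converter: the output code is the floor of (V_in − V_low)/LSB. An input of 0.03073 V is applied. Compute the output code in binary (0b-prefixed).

With 2048 levels over 2.048 V, one step is 1.000 mV.
(0.03073 − 0) / 0.001 = 30.730 LSBs.
Floor → code 30.
In binary (0b-prefixed): 0b11110.

code 0b11110 (decimal 30)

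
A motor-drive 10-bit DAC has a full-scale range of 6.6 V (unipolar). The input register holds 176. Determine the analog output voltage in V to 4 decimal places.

LSB = 6.6 V / 2^10 = 6.445 mV.
V_out = 0 + 176 × 0.00644531 V = 1.13437 V.

1.1344 V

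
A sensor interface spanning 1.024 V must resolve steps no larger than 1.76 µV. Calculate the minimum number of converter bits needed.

Number of steps required ≥ 1.024 V / 1.76 µV = 581818.18.
Need 2^N ≥ 581818.18; 2^19 = 524288, 2^20 = 1048576.
Minimum N = 20.

20 bits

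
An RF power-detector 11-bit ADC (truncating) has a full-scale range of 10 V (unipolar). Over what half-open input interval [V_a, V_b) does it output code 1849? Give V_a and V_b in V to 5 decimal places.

[9.02832 V, 9.03320 V)

LSB = 10/2^11 = 4.883 mV.
V_a = V_low + 1849·LSB = 9.02832 V; V_b = V_low + 1850·LSB = 9.0332 V.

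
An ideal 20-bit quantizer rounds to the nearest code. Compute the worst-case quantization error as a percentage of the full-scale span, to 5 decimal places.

Rounding → worst-case error = ½ LSB = V_FS/2^21, so 100/2097152 = 4.76837e-05 % of full scale.

0.00005 %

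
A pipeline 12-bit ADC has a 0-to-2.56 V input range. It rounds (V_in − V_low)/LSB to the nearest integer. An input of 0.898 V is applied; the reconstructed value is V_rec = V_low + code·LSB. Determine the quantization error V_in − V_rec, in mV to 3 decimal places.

Step size: 2.56 V ÷ 2^12 = 0.625 mV.
Scaled input = 1436.8000 LSBs, so code = 1437.
Reconstructed: 0.898125 V.
V_in − V_rec = -0.000125 V = -0.125 mV.

-0.125 mV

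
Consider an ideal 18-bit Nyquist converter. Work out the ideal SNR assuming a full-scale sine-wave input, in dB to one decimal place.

110.1 dB

SNR ≈ 6.02·N + 1.76 dB = 6.02·18 + 1.76 = 110.12 dB.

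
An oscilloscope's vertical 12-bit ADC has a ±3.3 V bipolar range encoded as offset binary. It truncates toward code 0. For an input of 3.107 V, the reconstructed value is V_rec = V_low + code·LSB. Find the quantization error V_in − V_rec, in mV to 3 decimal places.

One LSB is 6.6 V / 4096 = 1.611 mV.
(3.107 − (−3.3))/0.00161133 = 3976.2230; ⌊·⌋ gives code 3976.
Reconstructed: 3.1066406 V.
Error = 3.107 − 3.1066406 = 0.000359375 V = 0.359 mV.

0.359 mV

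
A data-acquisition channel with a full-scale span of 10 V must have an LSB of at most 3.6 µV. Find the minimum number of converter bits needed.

Number of steps required ≥ 10 V / 3.6 µV = 2777777.78.
Need 2^N ≥ 2777777.78; 2^21 = 2097152, 2^22 = 4194304.
Minimum N = 22.

22 bits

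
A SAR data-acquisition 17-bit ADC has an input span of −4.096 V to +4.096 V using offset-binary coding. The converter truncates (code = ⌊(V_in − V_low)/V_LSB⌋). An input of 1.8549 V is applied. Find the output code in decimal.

LSB = 8.192 V / 131072 = 62.50 µV.
(V_in − V_low)/LSB = (1.8549 − (−4.096)) / 6.25e-05 = 95214.400.
⌊·⌋(95214.400) = 95214.

code 95214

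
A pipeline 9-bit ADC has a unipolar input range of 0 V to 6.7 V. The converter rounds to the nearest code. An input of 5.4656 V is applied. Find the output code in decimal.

LSB = 6.7 V / 512 = 13.086 mV.
Input sits at 417.670 steps above V_low.
round(417.670) = 418.

code 418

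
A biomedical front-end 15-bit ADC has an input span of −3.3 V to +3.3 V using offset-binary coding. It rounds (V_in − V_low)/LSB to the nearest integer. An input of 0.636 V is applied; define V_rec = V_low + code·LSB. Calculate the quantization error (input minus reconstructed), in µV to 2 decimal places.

Step size: 6.6 V ÷ 2^15 = 201.42 µV.
Scaled input = 19541.6436 LSBs, so code = 19542.
Code 19542 maps back to (−3.3) + 19542×0.000201416 V = 0.63607178 V.
Difference: -7.17773e-05 V → -71.78 µV.

-71.78 µV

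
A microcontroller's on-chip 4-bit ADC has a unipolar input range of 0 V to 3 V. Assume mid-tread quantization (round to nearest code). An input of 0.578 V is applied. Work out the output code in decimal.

Full-scale span = 3 V; LSB = 3/2^4 = 187.500 mV.
(V_in − V_low)/LSB = (0.578 − 0) / 0.1875 = 3.083.
Round → code 3.

code 3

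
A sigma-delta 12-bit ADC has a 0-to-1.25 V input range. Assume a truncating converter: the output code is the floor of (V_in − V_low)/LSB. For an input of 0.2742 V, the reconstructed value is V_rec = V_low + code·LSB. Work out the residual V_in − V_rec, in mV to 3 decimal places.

0.152 mV

One LSB is 1.25 V / 4096 = 305.18 µV.
(V_in − V_low)/LSB = (0.2742 − 0)/0.000305176 = 898.4986 → code 898 (floor).
V_rec = 0 + 898·0.000305176 = 0.27404785 V.
V_in − V_rec = 0.000152148 V = 0.152 mV.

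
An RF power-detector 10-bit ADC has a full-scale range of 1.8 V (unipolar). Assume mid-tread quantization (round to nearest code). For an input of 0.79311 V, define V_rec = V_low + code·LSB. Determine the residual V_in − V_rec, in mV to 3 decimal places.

Step size: 1.8 V ÷ 2^10 = 1.758 mV.
(0.79311 − 0)/0.00175781 = 451.1915; round gives code 451.
Code 451 maps back to 0 + 451×0.00175781 V = 0.79277344 V.
Error = 0.79311 − 0.79277344 = 0.000336563 V = 0.337 mV.

0.337 mV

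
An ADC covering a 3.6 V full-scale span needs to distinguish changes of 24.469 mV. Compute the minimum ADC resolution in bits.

Number of steps required ≥ 3.6 V / 24.469 mV = 147.12.
Need 2^N ≥ 147.12; 2^7 = 128, 2^8 = 256.
Minimum N = 8.

8 bits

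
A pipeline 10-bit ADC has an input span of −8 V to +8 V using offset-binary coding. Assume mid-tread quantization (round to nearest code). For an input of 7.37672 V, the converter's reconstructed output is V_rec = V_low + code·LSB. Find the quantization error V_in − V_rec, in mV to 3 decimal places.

1.720 mV

LSB = 16/2^10 = 15.625 mV.
Scaled input = 984.1101 LSBs, so code = 984.
Reconstructed: 7.375 V.
V_in − V_rec = 0.00172 V = 1.720 mV.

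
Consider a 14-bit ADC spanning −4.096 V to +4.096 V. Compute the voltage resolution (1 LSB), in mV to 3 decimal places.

0.500 mV

Full-scale span = 8.192 V.
LSB = 8.192 / 2^14 = 8.192 / 16384 = 0.0005 V = 0.500 mV.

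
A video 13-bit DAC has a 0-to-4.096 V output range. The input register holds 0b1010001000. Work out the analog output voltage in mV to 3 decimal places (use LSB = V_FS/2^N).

324.000 mV

LSB = 4.096 V / 2^13 = 0.500 mV.
Code 0b1010001000 = 648 decimal.
V_out = 0 + 648 × 0.0005 V = 0.324 V.
= 324.000 mV.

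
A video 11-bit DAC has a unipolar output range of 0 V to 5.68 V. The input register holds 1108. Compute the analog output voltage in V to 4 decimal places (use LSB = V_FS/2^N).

LSB = 5.68 V / 2^11 = 2.773 mV.
V_out = 0 + 1108 × 0.00277344 V = 3.07297 V.

3.0730 V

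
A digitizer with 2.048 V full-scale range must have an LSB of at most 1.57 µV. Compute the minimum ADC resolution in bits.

21 bits

Number of steps required ≥ 2.048 V / 1.57 µV = 1304458.60.
Need 2^N ≥ 1304458.60; 2^20 = 1048576, 2^21 = 2097152.
Minimum N = 21.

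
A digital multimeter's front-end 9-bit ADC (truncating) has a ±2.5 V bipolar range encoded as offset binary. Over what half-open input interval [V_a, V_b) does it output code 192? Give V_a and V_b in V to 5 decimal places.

LSB = 5/2^9 = 9.766 mV.
V_a = V_low + 192·LSB = -0.625 V; V_b = V_low + 193·LSB = -0.615234 V.

[-0.62500 V, -0.61523 V)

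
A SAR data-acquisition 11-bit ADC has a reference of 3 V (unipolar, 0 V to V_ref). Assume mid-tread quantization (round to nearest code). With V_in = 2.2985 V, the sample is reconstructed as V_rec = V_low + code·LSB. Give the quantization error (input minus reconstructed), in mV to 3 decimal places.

0.160 mV

Step size: 3 V ÷ 2^11 = 1.465 mV.
(2.2985 − 0)/0.00146484 = 1569.1093; round gives code 1569.
Reconstructed: 2.2983398 V.
Error = 2.2985 − 2.2983398 = 0.000160156 V = 0.160 mV.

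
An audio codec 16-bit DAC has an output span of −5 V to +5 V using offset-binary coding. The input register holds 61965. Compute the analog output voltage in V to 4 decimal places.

LSB = 10 V / 2^16 = 152.59 µV.
V_out = (−5) + 61965 × 0.000152588 V = 4.45511 V.

4.4551 V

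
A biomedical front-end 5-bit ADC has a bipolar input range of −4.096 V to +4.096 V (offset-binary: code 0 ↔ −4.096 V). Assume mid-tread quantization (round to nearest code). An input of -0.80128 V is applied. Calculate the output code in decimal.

code 13

LSB = 8.192 V / 32 = 256.000 mV.
(V_in − V_low)/LSB = (-0.80128 − (−4.096)) / 0.256 = 12.870.
So the output code is 13.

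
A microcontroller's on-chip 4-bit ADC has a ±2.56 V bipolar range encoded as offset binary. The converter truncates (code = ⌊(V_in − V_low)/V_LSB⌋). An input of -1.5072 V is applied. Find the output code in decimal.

code 3

With 16 levels over 5.12 V, one step is 320.000 mV.
(-1.5072 − (−2.56)) / 0.32 = 3.290 LSBs.
Floor → code 3.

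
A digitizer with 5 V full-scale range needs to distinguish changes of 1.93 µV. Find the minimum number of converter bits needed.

22 bits

Number of steps required ≥ 5 V / 1.93 µV = 2590673.58.
Need 2^N ≥ 2590673.58; 2^21 = 2097152, 2^22 = 4194304.
Minimum N = 22.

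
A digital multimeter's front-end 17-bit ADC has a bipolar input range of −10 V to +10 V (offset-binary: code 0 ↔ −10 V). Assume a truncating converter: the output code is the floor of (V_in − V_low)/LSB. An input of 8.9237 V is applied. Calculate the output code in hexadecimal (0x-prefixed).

Full-scale span = 20 V; LSB = 20/2^17 = 152.59 µV.
(V_in − V_low)/LSB = (8.9237 − (−10)) / 0.000152588 = 124018.360.
So the output code is 124018.
In hexadecimal (0x-prefixed): 0x1E472.

code 0x1E472 (decimal 124018)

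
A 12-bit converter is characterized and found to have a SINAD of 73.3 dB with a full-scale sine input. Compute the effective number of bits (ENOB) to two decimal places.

11.88 bits

ENOB = (SINAD − 1.76) / 6.02 = (73.3 − 1.76)/6.02 = 11.884.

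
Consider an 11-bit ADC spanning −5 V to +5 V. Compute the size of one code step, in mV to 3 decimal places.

4.883 mV

Full-scale span = 10 V.
LSB = 10 / 2^11 = 10 / 2048 = 0.00488281 V = 4.883 mV.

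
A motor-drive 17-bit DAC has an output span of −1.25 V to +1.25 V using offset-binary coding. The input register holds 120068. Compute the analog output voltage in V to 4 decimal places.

1.0401 V

LSB = 2.5 V / 2^17 = 19.07 µV.
V_out = (−1.25) + 120068 × 1.90735e-05 V = 1.04012 V.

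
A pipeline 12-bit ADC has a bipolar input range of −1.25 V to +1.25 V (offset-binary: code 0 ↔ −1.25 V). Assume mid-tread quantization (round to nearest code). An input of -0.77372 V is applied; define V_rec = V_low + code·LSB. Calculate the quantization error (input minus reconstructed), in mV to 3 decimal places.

Step size: 2.5 V ÷ 2^12 = 0.610 mV.
(-0.77372 − (−1.25))/0.000610352 = 780.3372; round gives code 780.
Code 780 maps back to (−1.25) + 780×0.000610352 V = -0.77392578 V.
Difference: 0.000205781 V → 0.206 mV.

0.206 mV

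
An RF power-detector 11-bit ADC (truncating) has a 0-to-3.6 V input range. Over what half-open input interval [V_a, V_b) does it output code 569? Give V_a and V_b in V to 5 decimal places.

[1.00020 V, 1.00195 V)

LSB = 3.6/2^11 = 1.758 mV.
V_a = V_low + 569·LSB = 1.0002 V; V_b = V_low + 570·LSB = 1.00195 V.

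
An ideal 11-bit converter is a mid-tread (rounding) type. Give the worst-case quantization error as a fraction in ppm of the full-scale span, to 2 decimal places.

Rounding → worst-case error = ½ LSB = V_FS/2^12, so 1e+06/4096 = 244.141 ppm of full scale.

244.14 ppm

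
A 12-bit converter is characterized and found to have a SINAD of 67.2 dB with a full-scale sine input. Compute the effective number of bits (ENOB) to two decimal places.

10.87 bits

ENOB = (SINAD − 1.76) / 6.02 = (67.2 − 1.76)/6.02 = 10.870.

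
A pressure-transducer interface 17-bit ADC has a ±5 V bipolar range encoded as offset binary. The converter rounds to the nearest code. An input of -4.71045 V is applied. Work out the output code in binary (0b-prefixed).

code 0b111011010011 (decimal 3795)

LSB = 10 V / 131072 = 76.29 µV.
(V_in − V_low)/LSB = (-4.71045 − (−5)) / 7.62939e-05 = 3795.190.
round(3795.190) = 3795.
In binary (0b-prefixed): 0b111011010011.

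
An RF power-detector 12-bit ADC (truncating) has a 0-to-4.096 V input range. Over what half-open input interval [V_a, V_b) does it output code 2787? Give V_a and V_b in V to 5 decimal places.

LSB = 4.096/2^12 = 1.000 mV.
V_a = V_low + 2787·LSB = 2.787 V; V_b = V_low + 2788·LSB = 2.788 V.

[2.78700 V, 2.78800 V)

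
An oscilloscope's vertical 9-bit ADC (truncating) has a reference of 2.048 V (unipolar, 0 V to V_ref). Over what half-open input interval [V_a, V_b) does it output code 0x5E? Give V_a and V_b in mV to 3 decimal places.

[376.000 mV, 380.000 mV)

LSB = 2.048/2^9 = 4.000 mV.
Code 0x5E = 94 decimal.
V_a = V_low + 94·LSB = 0.376 V; V_b = V_low + 95·LSB = 0.38 V.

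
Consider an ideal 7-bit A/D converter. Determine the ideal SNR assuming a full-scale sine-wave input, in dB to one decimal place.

SNR ≈ 6.02·N + 1.76 dB = 6.02·7 + 1.76 = 43.90 dB.

43.9 dB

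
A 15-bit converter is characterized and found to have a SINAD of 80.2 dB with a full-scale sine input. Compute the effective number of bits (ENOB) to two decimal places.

13.03 bits

ENOB = (SINAD − 1.76) / 6.02 = (80.2 − 1.76)/6.02 = 13.030.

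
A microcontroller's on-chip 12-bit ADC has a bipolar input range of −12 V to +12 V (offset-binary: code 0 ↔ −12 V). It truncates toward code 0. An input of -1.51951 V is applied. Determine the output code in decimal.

Full-scale span = 24 V; LSB = 24/2^12 = 5.859 mV.
(V_in − V_low)/LSB = (-1.51951 − (−12)) / 0.00585938 = 1788.670.
Floor → code 1788.

code 1788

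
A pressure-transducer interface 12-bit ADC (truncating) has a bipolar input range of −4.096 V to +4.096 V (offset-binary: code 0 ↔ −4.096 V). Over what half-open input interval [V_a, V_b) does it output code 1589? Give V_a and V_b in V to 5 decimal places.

LSB = 8.192/2^12 = 2.000 mV.
V_a = V_low + 1589·LSB = -0.918 V; V_b = V_low + 1590·LSB = -0.916 V.

[-0.91800 V, -0.91600 V)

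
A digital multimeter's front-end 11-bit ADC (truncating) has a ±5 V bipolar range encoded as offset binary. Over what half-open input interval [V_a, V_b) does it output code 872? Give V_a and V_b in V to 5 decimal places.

[-0.74219 V, -0.73730 V)

LSB = 10/2^11 = 4.883 mV.
V_a = V_low + 872·LSB = -0.742188 V; V_b = V_low + 873·LSB = -0.737305 V.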